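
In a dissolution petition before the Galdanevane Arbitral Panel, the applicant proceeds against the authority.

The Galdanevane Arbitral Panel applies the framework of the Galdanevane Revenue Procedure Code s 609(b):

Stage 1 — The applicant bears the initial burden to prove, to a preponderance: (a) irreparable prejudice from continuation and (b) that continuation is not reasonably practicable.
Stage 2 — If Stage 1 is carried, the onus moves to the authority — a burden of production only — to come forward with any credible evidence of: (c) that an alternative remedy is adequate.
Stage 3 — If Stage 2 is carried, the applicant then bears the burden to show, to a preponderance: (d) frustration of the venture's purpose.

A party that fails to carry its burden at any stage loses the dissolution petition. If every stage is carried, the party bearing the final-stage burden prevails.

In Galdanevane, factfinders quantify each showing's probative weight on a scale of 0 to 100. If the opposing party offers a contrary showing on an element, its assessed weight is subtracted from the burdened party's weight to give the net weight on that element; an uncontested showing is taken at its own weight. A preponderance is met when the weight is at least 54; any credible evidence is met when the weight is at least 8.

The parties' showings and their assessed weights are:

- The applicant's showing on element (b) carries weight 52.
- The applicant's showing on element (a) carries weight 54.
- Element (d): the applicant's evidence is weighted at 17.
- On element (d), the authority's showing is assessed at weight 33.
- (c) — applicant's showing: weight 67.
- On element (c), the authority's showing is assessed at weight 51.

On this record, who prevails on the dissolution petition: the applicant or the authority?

authority

Stage 1 (applicant, a preponderance, weight is at least 54): (a) 54 ≥ 54 — meets; (b) 52 < 54 — fails.
  Not every element is met, so the applicant fails to carry Stage 1.
So the authority prevails.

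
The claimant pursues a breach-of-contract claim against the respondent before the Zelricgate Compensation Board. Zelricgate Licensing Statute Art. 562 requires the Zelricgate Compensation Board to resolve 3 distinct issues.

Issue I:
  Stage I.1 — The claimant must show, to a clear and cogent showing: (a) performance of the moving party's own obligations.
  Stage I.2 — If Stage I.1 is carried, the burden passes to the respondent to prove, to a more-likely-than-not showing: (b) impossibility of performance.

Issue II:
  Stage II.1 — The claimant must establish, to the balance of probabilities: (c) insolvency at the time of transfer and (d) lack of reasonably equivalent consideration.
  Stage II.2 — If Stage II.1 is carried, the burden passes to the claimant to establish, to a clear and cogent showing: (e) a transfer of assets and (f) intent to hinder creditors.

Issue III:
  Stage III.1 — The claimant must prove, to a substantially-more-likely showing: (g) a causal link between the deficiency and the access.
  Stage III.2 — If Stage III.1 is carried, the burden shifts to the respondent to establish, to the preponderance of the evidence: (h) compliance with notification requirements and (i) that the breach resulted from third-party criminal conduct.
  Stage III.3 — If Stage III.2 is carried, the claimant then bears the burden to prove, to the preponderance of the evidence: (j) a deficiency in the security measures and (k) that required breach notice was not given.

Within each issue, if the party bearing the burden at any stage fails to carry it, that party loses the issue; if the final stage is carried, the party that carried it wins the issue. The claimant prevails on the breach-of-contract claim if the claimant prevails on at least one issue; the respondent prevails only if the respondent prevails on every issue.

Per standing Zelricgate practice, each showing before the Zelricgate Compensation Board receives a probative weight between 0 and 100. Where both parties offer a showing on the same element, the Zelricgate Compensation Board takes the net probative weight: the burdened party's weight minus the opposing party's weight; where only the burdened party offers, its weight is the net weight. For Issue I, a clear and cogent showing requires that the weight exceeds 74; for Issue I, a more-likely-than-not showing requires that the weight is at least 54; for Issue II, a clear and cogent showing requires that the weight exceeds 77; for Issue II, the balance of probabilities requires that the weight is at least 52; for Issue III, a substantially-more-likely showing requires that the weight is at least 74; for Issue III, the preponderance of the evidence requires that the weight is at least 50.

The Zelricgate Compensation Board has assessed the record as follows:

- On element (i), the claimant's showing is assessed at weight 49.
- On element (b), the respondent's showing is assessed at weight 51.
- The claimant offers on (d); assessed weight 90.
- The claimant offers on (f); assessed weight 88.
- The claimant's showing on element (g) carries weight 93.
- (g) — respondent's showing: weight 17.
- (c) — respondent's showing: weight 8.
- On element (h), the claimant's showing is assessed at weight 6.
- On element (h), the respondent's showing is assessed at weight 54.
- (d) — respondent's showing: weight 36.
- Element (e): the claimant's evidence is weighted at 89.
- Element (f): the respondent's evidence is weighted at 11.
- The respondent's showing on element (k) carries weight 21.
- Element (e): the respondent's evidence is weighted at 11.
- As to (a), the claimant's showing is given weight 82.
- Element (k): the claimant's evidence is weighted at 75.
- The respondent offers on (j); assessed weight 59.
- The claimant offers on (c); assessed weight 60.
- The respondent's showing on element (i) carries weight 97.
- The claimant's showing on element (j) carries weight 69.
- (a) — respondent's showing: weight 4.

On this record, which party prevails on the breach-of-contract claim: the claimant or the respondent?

claimant

— Issue I —
At Stage I.1 the claimant must meet a clear and cogent showing (weight exceeds 74): on (a) the weight is 82 less the opposing 4 gives net 78, which does exceed 74, so (a) meets the standard.
  All elements met. The burden passes to the respondent.
At Stage I.2 the respondent must meet a more-likely-than-not showing (weight is at least 54): on (b) the weight is 51, which does not reach 54, so (b) does not meet the standard.
  The respondent does not carry Stage I.2.
So the claimant prevails on this issue.
— Issue II —
Stage II.1 (claimant, the balance of probabilities, weight is at least 52): (c) net 60−8=52 ≥ 52 — meets; (d) net 90−36=54 ≥ 52 — meets.
  All elements met. The claimant retains the burden for Stage II.2.
Stage II.2 (claimant, a clear and cogent showing, weight exceeds 77): (e) net 89−11=78 > 77 — meets; (f) net 88−11=77 ≤ 77 — fails.
  Not every element is met, so the claimant fails to carry Stage II.2.
The analysis ends at Stage II.2; the respondent prevails on this issue.
— Issue III —
At Stage III.1 the claimant must meet a substantially-more-likely showing (weight is at least 74): on (g) the weight is 93 less the opposing 17 gives net 76, which does reach 74, so (g) meets the standard.
  The claimant carries Stage III.1; the respondent now bears the burden.
At Stage III.2 the respondent must meet the preponderance of the evidence (weight is at least 50): on (h) the weight is 54 less the opposing 6 gives net 48, < 50, so (h) does not meet the standard; on (i) the weight is 97 less the opposing 49 gives net 48, which does not reach 50, so (i) does not meet the standard.
  Stage III.2 not carried; the respondent fails its burden.
The analysis ends at Stage III.2; the claimant prevails on this issue.
Per-issue: Issue I → claimant; Issue II → respondent; Issue III → claimant. The claimant must prevail on at least one issue; overall, the claimant prevails.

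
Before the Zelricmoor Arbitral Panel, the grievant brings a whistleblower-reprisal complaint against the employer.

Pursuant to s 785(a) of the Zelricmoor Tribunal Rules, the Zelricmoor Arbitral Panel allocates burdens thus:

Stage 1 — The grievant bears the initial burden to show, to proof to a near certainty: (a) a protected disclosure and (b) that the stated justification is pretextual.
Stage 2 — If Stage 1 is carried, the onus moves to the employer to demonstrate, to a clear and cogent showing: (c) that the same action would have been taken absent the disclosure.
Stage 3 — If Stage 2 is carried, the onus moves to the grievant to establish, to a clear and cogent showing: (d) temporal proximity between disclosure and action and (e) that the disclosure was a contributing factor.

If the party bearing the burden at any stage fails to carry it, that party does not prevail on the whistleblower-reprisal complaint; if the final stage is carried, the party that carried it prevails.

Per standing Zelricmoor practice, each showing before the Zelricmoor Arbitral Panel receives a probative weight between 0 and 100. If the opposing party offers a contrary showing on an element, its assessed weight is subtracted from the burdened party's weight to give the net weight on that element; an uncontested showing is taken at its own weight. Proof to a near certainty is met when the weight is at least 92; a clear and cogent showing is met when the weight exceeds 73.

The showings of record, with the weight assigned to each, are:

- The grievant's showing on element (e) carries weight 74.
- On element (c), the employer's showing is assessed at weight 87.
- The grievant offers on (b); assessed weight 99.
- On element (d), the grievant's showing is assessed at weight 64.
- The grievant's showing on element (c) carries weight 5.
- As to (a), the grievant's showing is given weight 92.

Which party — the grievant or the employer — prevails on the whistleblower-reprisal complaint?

At Stage 1 the grievant must meet proof to a near certainty (weight is at least 92): on (a) the weight is 92, which does reach 92, so (a) meets the standard; on (b) the weight is 99, ≥ 92, so (b) meets the standard.
  The grievant carries Stage 1; the employer now bears the burden.
At Stage 2 the employer must meet a clear and cogent showing (weight exceeds 73): on (c) the weight is 87 less the opposing 5 gives net 82, > 73, so (c) meets the standard.
  Stage 2 carried; the burden shifts to the grievant.
At Stage 3 the grievant must meet a clear and cogent showing (weight exceeds 73): on (d) the weight is 64, which does not exceed 73, so (d) does not meet the standard; on (e) the weight is 74, > 73, so (e) meets the standard.
  Not every element is met, so the grievant fails to carry Stage 3.
So the employer prevails.

employer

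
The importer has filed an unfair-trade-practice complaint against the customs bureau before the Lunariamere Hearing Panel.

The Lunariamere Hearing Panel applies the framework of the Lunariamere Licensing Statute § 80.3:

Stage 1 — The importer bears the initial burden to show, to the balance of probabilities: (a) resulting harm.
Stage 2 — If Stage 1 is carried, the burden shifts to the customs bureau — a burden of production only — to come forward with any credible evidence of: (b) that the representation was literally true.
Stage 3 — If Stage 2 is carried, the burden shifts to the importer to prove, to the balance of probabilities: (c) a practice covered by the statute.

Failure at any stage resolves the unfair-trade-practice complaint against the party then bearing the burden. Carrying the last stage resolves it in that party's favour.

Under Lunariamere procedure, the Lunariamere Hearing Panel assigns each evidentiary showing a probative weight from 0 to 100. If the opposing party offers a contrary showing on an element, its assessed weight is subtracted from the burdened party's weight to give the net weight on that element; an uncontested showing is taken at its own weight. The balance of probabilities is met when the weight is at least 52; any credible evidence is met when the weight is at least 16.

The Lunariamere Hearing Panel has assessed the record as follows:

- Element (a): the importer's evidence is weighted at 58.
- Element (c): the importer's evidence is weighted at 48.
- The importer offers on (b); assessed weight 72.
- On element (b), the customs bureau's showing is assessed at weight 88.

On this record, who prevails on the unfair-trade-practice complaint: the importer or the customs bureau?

Stage 1 (importer, the balance of probabilities, weight is at least 52): (a) 58 ≥ 52 — meets.
  Stage 1 is satisfied; the onus moves to the customs bureau.
Stage 2 (customs bureau, any credible evidence, weight is at least 16): (b) net 88−72=16 ≥ 16 — meets.
  All elements met. The burden passes to the importer.
Stage 3 (importer, the balance of probabilities, weight is at least 52): (c) 48 < 52 — fails.
  Not every element is met, so the importer fails to carry Stage 3.
The customs bureau prevails.

customs bureau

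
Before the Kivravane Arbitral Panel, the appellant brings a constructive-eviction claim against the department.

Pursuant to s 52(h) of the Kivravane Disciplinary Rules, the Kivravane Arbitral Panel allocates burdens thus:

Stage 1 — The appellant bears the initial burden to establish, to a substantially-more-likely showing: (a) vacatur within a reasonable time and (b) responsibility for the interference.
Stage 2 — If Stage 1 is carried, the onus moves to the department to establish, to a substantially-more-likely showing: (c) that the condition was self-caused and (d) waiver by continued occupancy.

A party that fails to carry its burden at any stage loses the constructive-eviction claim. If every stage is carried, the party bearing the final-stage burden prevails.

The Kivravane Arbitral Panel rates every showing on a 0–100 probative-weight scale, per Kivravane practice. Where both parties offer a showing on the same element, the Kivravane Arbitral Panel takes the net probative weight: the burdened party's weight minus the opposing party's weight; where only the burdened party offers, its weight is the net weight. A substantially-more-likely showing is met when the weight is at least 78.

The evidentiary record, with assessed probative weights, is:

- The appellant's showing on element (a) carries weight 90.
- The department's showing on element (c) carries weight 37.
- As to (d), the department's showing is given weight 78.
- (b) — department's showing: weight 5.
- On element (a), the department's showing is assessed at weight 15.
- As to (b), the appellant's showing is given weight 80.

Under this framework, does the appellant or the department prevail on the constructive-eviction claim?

department

At Stage 1 the appellant must meet a substantially-more-likely showing (weight is at least 78): on (a) the weight is 90 less the opposing 15 gives net 75, which does not reach 78, so (a) does not meet the standard; on (b) the weight is 80 less the opposing 5 gives net 75, which does not reach 78, so (b) does not meet the standard.
  The appellant does not carry Stage 1.
So the department prevails.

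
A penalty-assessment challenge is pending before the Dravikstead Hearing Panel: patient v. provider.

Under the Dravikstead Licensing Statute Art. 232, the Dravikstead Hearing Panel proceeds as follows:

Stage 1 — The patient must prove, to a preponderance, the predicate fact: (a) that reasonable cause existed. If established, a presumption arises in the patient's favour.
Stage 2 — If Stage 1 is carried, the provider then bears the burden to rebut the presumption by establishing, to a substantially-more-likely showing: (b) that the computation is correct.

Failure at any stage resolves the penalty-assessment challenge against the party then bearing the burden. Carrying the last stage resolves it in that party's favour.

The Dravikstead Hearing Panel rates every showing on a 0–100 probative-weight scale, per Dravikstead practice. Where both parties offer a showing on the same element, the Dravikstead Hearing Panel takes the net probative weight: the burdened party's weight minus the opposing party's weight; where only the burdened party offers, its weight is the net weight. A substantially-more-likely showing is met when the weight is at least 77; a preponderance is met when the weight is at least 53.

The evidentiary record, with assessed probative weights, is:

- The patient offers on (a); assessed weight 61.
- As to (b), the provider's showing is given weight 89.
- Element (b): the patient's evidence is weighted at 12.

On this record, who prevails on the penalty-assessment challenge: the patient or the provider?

provider

At Stage 1 the patient must meet a preponderance (weight is at least 53): on (a) the weight is 61, ≥ 53, so (a) meets the standard.
  Stage 1 is satisfied; the onus moves to the provider.
At Stage 2 the provider must meet a substantially-more-likely showing (weight is at least 77): on (b) the weight is 89 less the opposing 12 gives net 77, ≥ 77, so (b) meets the standard.
  All elements met at the final stage.
With every stage satisfied, the provider prevails.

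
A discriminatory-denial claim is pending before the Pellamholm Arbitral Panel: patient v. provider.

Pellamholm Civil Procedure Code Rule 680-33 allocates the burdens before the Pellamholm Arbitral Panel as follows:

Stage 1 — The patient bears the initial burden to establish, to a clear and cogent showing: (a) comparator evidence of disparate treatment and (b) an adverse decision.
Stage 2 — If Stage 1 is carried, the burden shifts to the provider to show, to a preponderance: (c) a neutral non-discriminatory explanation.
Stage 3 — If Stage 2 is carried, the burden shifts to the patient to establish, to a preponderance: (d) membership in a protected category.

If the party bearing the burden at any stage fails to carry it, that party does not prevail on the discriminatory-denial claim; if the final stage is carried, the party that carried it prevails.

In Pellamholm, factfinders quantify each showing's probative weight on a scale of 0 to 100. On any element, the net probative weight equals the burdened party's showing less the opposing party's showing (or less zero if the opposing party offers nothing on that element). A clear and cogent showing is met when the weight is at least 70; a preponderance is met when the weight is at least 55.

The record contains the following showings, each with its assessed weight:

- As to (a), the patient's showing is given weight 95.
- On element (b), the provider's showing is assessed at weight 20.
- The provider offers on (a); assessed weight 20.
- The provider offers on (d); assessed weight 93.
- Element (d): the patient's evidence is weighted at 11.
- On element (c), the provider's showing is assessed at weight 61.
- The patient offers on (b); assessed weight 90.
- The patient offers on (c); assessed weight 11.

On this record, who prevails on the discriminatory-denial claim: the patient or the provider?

Stage 1 — burden on patient; standard: a clear and cogent showing (weight is at least 70).
    (a): 95 − 20 = 75 ≥ 70 [met]
    (b): 90 − 20 = 70 ≥ 70 [met]
  All elements met. The burden passes to the provider.
Stage 2 — burden on provider; standard: a preponderance (weight is at least 55).
    (c): 61 − 11 = 50 < 55 [not met]
  The provider does not carry Stage 2.
The analysis ends at Stage 2; the patient prevails.

patient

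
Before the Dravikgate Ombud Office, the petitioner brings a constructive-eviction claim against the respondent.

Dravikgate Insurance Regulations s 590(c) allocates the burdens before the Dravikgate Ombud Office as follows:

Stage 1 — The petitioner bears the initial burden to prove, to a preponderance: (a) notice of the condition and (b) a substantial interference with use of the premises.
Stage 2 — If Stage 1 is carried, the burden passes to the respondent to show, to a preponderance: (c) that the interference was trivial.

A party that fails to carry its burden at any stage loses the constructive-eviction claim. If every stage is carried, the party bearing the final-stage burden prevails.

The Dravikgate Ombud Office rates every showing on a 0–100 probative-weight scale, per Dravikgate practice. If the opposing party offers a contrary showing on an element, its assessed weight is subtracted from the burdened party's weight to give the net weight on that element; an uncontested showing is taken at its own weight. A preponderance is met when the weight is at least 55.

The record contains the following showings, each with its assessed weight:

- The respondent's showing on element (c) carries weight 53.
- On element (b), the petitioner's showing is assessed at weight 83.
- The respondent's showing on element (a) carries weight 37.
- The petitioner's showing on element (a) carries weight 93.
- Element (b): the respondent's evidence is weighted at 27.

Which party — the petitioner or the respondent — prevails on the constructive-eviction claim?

Stage 1 (petitioner, a preponderance, weight is at least 55): (a) net 93−37=56 ≥ 55 — meets; (b) net 83−27=56 ≥ 55 — meets.
  The petitioner carries Stage 1; the respondent now bears the burden.
Stage 2 (respondent, a preponderance, weight is at least 55): (c) 53 < 55 — fails.
  Not every element is met, so the respondent fails to carry Stage 2.
So the petitioner prevails.

petitioner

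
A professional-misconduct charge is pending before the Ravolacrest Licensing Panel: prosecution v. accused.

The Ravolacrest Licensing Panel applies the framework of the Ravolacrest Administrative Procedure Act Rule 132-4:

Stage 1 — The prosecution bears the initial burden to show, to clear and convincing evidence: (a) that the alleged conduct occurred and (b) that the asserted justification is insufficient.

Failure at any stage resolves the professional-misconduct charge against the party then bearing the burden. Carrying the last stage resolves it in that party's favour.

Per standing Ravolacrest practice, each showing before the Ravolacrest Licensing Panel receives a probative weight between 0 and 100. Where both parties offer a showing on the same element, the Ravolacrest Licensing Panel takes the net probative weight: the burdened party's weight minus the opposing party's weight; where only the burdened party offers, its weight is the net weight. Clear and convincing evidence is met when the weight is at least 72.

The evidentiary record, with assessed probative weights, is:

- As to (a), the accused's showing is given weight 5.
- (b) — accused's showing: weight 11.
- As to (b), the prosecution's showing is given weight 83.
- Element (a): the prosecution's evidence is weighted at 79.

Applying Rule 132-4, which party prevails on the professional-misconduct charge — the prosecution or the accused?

prosecution

At Stage 1 the prosecution must meet clear and convincing evidence (weight is at least 72): on (a) the weight is 79 less the opposing 5 gives net 74, which does reach 72, so (a) meets the standard; on (b) the weight is 83 less the opposing 11 gives net 72, which does reach 72, so (b) meets the standard.
  Stage 1 carried; the final stage is satisfied.
Every stage carried; the prosecution prevails.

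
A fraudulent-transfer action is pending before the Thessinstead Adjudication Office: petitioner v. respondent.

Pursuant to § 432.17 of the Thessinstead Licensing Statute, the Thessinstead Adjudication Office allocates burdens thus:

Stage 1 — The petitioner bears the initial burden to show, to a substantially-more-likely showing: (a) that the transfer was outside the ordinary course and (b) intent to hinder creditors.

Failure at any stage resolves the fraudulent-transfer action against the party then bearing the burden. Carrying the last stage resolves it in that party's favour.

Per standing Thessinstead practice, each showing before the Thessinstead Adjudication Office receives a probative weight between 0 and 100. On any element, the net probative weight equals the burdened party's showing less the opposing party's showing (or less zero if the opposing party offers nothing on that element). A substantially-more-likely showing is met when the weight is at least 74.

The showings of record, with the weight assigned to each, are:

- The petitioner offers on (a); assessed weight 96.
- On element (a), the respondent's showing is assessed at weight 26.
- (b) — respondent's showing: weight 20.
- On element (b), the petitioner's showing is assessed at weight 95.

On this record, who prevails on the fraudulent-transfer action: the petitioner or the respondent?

respondent

At Stage 1 the petitioner must meet a substantially-more-likely showing (weight is at least 74): on (a) the weight is 96 less the opposing 26 gives net 70, which does not reach 74, so (a) does not meet the standard; on (b) the weight is 95 less the opposing 20 gives net 75, ≥ 74, so (b) meets the standard.
  Not every element is met, so the petitioner fails to carry Stage 1.
The analysis ends at Stage 1; the respondent prevails.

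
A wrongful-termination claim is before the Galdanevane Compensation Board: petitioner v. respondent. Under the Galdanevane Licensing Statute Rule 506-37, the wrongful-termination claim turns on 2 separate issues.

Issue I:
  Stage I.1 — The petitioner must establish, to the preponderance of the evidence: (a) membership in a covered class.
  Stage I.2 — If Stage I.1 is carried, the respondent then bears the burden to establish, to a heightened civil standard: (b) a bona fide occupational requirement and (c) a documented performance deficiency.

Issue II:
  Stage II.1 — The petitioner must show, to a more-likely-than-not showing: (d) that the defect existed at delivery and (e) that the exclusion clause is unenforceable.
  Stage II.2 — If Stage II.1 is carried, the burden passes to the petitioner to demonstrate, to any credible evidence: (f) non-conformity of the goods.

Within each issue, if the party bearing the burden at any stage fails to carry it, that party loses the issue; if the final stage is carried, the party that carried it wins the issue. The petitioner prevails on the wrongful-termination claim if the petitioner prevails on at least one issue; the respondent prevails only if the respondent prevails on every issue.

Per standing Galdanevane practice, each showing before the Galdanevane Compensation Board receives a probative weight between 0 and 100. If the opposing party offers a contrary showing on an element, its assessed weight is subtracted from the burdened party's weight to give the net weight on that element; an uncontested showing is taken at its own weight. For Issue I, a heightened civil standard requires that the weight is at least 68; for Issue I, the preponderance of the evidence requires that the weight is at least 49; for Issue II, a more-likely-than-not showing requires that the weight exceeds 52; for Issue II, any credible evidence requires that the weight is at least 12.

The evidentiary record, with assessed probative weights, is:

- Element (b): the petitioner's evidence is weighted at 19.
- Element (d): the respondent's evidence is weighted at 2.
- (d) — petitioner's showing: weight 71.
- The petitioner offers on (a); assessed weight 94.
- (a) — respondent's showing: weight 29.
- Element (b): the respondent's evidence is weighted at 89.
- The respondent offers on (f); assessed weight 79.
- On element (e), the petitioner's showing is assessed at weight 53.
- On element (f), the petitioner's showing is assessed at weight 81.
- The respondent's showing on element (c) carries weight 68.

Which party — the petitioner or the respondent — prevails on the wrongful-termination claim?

respondent

— Issue I —
Stage I.1 — burden on petitioner; standard: the preponderance of the evidence (weight is at least 49).
    (a): 94 − 29 = 65 ≥ 49 [met]
  Stage I.1 carried; the burden shifts to the respondent.
Stage I.2 — burden on respondent; standard: a heightened civil standard (weight is at least 68).
    (b): 89 − 19 = 70 ≥ 68 [met]
    (c): 68 ≥ 68 [met]
  All elements met at the final stage.
With every stage satisfied, the respondent prevails on this issue.
— Issue II —
Stage II.1 (petitioner, a more-likely-than-not showing, weight exceeds 52): (d) net 71−2=69 > 52 — meets; (e) 53 > 52 — meets.
  Stage II.1 carried; the burden remains with the petitioner.
Stage II.2 (petitioner, any credible evidence, weight is at least 12): (f) net 81−79=2 < 12 — fails.
  Stage II.2 not carried; the petitioner fails its burden.
So the respondent prevails on this issue.
Per-issue: Issue I → respondent; Issue II → respondent. The petitioner must prevail on at least one issue; overall, the respondent prevails.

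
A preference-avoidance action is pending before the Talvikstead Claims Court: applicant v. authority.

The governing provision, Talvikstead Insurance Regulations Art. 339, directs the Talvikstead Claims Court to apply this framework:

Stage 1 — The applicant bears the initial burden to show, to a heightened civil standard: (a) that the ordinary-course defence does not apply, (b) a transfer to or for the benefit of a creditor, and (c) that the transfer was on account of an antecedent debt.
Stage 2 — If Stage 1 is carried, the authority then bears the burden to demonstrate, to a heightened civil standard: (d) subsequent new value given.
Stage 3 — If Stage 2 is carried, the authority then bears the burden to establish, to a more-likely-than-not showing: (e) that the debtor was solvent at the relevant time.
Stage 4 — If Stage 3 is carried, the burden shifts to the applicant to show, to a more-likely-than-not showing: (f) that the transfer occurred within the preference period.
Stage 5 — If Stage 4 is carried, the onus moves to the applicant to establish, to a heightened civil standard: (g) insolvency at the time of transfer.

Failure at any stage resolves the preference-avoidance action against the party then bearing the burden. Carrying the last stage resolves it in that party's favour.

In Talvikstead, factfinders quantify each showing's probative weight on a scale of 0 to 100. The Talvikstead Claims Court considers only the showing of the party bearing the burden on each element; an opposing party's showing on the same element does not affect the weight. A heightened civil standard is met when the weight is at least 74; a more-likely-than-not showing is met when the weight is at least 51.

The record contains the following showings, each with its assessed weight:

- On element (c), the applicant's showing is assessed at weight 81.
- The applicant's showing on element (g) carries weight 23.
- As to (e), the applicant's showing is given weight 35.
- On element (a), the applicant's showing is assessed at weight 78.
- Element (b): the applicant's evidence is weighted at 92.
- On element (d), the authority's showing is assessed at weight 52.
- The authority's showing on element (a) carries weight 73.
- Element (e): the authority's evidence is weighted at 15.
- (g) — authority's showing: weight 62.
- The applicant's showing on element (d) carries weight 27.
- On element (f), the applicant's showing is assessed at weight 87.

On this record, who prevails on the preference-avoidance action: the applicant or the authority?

applicant

Stage 1 — burden on applicant; standard: a heightened civil standard (weight is at least 74).
    (a): 78 (authority's 73 disregarded) ≥ 74 [met]
    (b): 92 ≥ 74 [met]
    (c): 81 ≥ 74 [met]
  The applicant carries Stage 1; the authority now bears the burden.
Stage 2 — burden on authority; standard: a heightened civil standard (weight is at least 74).
    (d): 52 (applicant's 27 disregarded) < 74 [not met]
  The authority does not carry Stage 2.
The applicant prevails.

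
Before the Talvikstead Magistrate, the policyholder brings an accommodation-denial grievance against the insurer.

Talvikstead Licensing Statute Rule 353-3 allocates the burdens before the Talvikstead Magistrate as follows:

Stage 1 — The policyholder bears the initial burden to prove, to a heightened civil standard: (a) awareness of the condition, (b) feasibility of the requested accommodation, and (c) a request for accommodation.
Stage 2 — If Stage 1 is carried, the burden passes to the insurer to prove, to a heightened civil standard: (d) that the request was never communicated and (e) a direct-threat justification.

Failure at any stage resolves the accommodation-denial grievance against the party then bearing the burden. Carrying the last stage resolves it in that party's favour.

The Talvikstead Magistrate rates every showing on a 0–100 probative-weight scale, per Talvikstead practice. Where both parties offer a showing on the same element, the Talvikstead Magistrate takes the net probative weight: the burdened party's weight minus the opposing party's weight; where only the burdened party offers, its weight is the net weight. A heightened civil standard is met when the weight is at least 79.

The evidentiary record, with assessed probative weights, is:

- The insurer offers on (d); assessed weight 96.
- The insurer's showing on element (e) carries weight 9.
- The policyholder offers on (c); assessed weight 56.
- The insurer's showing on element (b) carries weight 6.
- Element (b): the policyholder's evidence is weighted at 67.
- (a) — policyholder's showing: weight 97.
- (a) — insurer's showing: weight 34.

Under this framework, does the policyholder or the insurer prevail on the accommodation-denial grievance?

Stage 1 (policyholder, a heightened civil standard, weight is at least 79): (a) net 97−34=63 < 79 — fails; (b) net 67−6=61 < 79 — fails; (c) 56 < 79 — fails.
  Stage 1 not carried; the policyholder fails its burden.
So the insurer prevails.

insurer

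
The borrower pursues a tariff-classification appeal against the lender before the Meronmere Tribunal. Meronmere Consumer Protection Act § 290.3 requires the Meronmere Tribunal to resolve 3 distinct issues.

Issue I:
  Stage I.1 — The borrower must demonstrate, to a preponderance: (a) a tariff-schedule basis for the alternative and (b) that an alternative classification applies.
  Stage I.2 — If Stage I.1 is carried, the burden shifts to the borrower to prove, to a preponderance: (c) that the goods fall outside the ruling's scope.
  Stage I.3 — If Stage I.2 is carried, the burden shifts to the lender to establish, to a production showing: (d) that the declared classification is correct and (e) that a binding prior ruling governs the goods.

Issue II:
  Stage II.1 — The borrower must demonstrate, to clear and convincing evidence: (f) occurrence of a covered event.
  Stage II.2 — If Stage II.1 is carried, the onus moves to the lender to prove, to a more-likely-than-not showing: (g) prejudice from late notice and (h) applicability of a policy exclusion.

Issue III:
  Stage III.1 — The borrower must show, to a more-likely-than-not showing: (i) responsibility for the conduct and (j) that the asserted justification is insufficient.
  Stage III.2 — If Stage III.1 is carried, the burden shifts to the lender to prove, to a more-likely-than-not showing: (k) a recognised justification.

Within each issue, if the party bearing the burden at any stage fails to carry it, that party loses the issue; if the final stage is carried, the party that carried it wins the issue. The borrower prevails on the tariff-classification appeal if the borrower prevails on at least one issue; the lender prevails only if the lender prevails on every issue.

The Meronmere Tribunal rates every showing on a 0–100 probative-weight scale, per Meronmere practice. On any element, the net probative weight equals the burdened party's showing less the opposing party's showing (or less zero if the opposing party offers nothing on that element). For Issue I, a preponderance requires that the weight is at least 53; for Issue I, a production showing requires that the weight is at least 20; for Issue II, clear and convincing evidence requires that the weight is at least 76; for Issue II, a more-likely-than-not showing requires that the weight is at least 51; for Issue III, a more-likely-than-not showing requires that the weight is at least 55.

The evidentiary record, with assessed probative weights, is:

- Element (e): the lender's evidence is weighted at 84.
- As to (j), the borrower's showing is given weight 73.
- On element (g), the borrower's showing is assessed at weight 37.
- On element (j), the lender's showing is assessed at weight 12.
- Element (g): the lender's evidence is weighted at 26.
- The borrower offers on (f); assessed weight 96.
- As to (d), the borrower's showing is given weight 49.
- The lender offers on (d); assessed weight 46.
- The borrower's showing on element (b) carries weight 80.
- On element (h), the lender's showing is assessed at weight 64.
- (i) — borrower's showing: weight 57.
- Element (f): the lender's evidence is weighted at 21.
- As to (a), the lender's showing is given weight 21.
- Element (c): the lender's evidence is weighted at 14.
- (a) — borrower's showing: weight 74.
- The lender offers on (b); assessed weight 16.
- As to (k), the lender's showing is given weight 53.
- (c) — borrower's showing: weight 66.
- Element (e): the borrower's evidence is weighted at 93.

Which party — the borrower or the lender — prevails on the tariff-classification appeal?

borrower

— Issue I —
Stage I.1 — burden on borrower; standard: a preponderance (weight is at least 53).
    (a): 74 − 21 = 53 ≥ 53 [met]
    (b): 80 − 16 = 64 ≥ 53 [met]
  Stage I.1 is satisfied; the borrower continues to bear the burden.
Stage I.2 — burden on borrower; standard: a preponderance (weight is at least 53).
    (c): 66 − 14 = 52 < 53 [not met]
  Not every element is met, so the borrower fails to carry Stage I.2.
The analysis ends at Stage I.2; the lender prevails on this issue.
— Issue II —
Stage II.1 (borrower, clear and convincing evidence, weight is at least 76): (f) net 96−21=75 < 76 — fails.
  The borrower does not carry Stage II.1.
So the lender prevails on this issue.
— Issue III —
Stage III.1 (borrower, a more-likely-than-not showing, weight is at least 55): (i) 57 ≥ 55 — meets; (j) net 73−12=61 ≥ 55 — meets.
  Stage III.1 carried; the burden shifts to the lender.
Stage III.2 (lender, a more-likely-than-not showing, weight is at least 55): (k) 53 < 55 — fails.
  Not every element is met, so the lender fails to carry Stage III.2.
The borrower prevails on this issue.
Per-issue: Issue I → lender; Issue II → lender; Issue III → borrower. The borrower must prevail on at least one issue; overall, the borrower prevails.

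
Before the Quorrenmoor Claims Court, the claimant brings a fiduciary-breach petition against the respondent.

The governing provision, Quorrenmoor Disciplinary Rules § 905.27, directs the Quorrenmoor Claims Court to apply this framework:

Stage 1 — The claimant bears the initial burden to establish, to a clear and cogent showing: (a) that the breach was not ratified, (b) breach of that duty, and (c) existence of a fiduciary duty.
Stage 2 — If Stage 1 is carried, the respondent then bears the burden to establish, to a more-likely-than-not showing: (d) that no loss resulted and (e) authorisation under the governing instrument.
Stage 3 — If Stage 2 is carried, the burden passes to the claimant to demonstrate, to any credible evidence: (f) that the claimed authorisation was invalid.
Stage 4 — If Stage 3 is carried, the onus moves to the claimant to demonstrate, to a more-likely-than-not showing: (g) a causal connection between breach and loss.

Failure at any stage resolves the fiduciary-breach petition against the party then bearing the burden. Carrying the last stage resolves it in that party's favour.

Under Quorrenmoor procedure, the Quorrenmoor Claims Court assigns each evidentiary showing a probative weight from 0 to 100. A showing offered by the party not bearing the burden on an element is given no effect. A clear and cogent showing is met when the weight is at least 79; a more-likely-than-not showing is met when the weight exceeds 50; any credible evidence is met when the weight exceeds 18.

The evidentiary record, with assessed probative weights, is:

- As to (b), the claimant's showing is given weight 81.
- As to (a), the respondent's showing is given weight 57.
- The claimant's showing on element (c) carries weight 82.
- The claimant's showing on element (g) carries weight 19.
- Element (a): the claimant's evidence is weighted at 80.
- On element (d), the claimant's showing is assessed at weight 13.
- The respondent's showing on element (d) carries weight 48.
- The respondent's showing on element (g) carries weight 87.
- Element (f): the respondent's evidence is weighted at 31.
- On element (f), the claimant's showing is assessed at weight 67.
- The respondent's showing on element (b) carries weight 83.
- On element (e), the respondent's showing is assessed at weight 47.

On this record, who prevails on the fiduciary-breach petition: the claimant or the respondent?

claimant

Stage 1 (claimant, a clear and cogent showing, weight is at least 79): (a) 80 (respondent's 57 disregarded) ≥ 79 — meets; (b) 81 (respondent's 83 disregarded) ≥ 79 — meets; (c) 82 ≥ 79 — meets.
  The claimant carries Stage 1; the respondent now bears the burden.
Stage 2 (respondent, a more-likely-than-not showing, weight exceeds 50): (d) 48 (claimant's 13 disregarded) ≤ 50 — fails; (e) 47 ≤ 50 — fails.
  Not every element is met, so the respondent fails to carry Stage 2.
So the claimant prevails.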